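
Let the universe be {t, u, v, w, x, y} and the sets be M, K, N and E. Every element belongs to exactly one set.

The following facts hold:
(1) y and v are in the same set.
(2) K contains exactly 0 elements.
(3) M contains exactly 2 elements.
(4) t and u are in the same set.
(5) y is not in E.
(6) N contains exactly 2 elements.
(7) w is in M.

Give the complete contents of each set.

From (5): y ∉ E.
From (7): w ∈ M.
(1): v matches y: v ∉ E.
(2): K already has 0, so the rest are out.
Suppose t ∈ M: no assignment then satisfies all the clues, so t ∉ M.

M = {w, x}; K = {}; N = {v, y}; E = {t, u}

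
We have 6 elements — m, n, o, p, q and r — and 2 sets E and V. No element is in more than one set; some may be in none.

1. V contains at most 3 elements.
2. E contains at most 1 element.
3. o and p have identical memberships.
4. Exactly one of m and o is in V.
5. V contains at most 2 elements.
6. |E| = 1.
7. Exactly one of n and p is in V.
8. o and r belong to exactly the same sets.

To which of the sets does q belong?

q: E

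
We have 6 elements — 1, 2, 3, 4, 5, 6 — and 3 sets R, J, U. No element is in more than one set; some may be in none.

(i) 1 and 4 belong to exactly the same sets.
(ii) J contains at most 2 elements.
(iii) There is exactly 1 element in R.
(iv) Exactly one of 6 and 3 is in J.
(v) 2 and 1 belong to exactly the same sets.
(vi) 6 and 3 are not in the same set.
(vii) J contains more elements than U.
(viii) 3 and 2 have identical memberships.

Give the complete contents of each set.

R = {5}; J = {6}; U = {}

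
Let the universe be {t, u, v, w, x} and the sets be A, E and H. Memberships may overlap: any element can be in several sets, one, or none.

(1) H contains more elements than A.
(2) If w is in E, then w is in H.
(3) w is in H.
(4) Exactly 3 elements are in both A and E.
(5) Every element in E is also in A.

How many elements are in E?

3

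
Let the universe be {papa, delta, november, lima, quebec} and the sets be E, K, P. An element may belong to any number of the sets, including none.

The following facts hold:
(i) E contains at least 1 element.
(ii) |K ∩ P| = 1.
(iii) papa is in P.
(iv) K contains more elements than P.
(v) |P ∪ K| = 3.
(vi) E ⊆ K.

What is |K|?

3

From (iii): papa ∈ P.
Suppose papa ∉ K: no assignment then satisfies all the clues, so papa ∈ K.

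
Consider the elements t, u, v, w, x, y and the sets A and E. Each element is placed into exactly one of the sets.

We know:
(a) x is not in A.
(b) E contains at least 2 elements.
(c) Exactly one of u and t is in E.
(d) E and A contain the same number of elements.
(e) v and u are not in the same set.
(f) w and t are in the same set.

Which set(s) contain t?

t: A

From (a): x ∉ A.
Only one set left: x ∈ E.
Suppose t ∉ A: no assignment then satisfies all the clues, so t ∈ A.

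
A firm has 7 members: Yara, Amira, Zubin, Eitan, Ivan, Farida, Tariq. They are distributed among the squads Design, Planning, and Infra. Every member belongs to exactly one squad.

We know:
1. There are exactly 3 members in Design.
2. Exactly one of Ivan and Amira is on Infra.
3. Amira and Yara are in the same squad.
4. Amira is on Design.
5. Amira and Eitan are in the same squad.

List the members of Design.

Design = {Amira, Eitan, Yara}

From (4): Amira ∈ Design.
(2) (exactly one): Ivan ∈ Infra.
(3): Yara matches Amira: Yara ∈ Design.
(5): Eitan matches Amira: Eitan ∈ Design.
(1): Design already has 3, so the rest are out.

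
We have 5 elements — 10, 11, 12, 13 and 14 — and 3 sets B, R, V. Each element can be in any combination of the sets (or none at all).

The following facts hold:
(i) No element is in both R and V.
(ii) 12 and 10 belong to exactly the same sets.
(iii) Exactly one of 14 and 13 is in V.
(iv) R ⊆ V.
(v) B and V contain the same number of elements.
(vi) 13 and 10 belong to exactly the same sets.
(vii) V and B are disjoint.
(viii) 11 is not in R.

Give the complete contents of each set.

B = {11}; R = {}; V = {14}

From (viii): 11 ∉ R.
Suppose 10 ∈ B: no assignment then satisfies all the clues, so 10 ∉ B.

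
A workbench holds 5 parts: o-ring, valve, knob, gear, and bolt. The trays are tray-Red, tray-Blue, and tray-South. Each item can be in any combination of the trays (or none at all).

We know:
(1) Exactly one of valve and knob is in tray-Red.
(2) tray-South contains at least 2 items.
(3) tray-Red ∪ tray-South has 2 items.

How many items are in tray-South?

2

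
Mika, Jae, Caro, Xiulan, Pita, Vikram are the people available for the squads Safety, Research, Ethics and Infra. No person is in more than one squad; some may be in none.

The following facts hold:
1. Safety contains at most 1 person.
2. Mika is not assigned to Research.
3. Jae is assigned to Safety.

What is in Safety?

Safety = {Jae}

From (2): Mika ∉ Research.
From (3): Jae ∈ Safety.
(1): Safety already has 1, so the rest are out.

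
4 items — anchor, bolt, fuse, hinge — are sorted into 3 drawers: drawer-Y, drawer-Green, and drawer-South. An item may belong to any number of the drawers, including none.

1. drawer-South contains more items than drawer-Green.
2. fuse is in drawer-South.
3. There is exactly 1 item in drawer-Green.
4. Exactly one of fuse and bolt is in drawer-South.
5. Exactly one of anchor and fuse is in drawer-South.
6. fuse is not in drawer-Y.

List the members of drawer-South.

From (2): fuse ∈ drawer-South.
From (6): fuse ∉ drawer-Y.
(4) (exactly one): bolt ∉ drawer-South.
(5) (exactly one): anchor ∉ drawer-South.
Suppose hinge ∉ drawer-South: no assignment then satisfies all the clues, so hinge ∈ drawer-South.

drawer-South = {fuse, hinge}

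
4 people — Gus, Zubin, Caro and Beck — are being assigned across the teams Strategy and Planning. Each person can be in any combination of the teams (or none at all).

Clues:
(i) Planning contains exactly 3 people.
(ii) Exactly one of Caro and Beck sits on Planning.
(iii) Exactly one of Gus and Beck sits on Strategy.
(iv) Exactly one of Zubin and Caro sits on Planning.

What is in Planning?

Planning = {Beck, Gus, Zubin}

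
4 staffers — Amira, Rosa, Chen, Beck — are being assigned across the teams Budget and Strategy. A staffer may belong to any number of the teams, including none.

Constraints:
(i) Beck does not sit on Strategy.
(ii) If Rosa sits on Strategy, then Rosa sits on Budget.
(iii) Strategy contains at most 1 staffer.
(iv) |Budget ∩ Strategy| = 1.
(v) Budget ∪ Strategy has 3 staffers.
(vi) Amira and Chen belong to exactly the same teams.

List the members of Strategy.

Strategy = {Rosa}

From (i): Beck ∉ Strategy.
Suppose Amira ∈ Strategy: no assignment then satisfies all the clues, so Amira ∉ Strategy.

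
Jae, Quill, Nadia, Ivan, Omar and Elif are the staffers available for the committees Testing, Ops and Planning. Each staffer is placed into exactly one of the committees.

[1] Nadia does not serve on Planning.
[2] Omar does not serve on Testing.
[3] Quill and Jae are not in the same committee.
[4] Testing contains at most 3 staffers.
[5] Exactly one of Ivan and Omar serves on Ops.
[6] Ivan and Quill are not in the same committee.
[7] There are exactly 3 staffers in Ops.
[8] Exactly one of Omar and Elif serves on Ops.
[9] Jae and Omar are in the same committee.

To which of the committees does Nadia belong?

Nadia: Ops

From (1): Nadia ∉ Planning.
From (2): Omar ∉ Testing.
(9): Jae matches Omar: Jae ∉ Testing.
Suppose Nadia ∈ Testing: no assignment then satisfies all the clues, so Nadia ∉ Testing.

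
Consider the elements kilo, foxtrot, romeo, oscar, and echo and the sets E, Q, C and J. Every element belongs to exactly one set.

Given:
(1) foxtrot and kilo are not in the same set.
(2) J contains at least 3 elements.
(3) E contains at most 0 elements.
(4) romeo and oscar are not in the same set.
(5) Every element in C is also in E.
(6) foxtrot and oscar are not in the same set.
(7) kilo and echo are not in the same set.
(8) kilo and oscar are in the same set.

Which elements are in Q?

Q = {kilo, oscar}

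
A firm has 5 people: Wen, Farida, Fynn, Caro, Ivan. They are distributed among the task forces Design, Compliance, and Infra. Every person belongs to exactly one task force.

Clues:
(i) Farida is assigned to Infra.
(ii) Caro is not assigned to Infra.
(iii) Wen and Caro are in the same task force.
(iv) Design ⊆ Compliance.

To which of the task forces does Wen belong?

Wen: Compliance

From (i): Farida ∈ Infra.
From (ii): Caro ∉ Infra.
(iii): Wen matches Caro: Wen ∉ Infra.
Suppose Wen ∈ Design: no assignment then satisfies all the clues, so Wen ∉ Design.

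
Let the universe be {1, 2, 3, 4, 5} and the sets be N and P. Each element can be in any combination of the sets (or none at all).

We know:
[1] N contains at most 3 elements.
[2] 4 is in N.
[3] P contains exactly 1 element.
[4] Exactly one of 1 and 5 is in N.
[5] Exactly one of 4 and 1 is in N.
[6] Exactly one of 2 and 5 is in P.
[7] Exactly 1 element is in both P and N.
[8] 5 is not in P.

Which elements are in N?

From (2): 4 ∈ N.
From (8): 5 ∉ P.
(5) (exactly one): 1 ∉ N.
(6) (exactly one): 2 ∈ P.
(3): P already has 1, so the rest are out.
(4) (exactly one): 5 ∈ N.
Suppose 2 ∉ N: no assignment then satisfies all the clues, so 2 ∈ N.

N = {2, 4, 5}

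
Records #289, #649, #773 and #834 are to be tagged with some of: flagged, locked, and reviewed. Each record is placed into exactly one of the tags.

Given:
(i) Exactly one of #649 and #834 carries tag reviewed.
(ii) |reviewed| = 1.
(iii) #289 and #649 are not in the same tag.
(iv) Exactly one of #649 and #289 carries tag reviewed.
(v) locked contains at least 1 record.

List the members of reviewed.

reviewed = {#649}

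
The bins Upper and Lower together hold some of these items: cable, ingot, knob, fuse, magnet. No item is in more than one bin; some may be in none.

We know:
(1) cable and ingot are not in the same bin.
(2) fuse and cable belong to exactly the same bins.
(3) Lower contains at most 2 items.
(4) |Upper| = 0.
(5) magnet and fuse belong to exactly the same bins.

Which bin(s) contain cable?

cable: none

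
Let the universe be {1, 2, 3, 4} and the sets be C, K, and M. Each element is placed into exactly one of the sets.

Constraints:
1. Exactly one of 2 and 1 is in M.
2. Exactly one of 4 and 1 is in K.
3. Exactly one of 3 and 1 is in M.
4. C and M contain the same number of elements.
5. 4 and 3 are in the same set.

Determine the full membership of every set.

C = {2}; K = {3, 4}; M = {1}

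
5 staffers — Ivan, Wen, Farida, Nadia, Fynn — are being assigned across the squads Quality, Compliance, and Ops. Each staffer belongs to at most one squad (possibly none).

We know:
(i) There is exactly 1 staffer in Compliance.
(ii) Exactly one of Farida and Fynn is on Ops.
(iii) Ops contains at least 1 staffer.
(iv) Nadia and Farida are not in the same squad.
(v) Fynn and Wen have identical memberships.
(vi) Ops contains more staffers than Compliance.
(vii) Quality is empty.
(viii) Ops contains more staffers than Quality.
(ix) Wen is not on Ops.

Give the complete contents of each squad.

Quality = {}; Compliance = {Nadia}; Ops = {Farida, Ivan}

From (ix): Wen ∉ Ops.
(v): Fynn matches Wen: Fynn ∉ Ops.
(vii): Quality already has 0, so the rest are out.
(ii) (exactly one): Farida ∈ Ops.
(iv): Nadia ∉ Ops.
Suppose Ivan ∈ Compliance: no assignment then satisfies all the clues, so Ivan ∉ Compliance.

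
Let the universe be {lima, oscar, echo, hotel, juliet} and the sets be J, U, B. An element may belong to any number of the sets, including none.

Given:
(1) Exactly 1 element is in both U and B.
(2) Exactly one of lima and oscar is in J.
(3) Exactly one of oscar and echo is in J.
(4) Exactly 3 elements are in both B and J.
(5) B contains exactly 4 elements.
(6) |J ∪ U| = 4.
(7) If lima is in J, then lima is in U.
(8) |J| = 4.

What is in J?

J = {echo, hotel, juliet, lima}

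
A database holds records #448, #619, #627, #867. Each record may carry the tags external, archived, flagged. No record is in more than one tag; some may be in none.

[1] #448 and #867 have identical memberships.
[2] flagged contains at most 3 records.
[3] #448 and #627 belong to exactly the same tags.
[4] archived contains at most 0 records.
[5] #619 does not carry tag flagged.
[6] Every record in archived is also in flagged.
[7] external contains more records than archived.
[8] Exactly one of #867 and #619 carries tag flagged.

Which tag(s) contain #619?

From (5): #619 ∉ flagged.
(4): archived already has 0, so the rest are out.
(8) (exactly one): #867 ∈ flagged.
(1): #448 matches #867: #448 ∉ external.
(1): #448 matches #867: #448 ∈ flagged.
(3): #627 matches #448: #627 ∉ external.
(3): #627 matches #448: #627 ∈ flagged.
Suppose #619 ∉ external: no assignment then satisfies all the clues, so #619 ∈ external.

#619: external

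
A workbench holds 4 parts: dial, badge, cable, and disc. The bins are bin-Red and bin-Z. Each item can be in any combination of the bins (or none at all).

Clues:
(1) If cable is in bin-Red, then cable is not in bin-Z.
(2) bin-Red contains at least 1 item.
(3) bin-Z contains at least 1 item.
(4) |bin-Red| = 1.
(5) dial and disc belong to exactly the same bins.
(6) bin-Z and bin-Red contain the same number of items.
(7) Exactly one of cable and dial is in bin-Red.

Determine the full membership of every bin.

bin-Red = {cable}; bin-Z = {badge}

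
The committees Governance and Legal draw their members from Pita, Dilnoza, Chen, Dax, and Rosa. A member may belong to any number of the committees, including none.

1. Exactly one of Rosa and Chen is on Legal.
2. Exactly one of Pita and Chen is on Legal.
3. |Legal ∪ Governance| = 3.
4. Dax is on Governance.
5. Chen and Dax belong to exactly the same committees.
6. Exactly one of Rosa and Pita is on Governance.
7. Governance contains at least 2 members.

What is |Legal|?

2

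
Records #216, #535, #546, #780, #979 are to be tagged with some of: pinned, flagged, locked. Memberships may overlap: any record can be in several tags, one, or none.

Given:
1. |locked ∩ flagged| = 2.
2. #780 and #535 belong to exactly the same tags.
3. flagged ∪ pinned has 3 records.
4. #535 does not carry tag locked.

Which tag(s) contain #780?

#780: none

From (4): #535 ∉ locked.
(2): #780 matches #535: #780 ∉ locked.
Suppose #780 ∈ pinned: no assignment then satisfies all the clues, so #780 ∉ pinned.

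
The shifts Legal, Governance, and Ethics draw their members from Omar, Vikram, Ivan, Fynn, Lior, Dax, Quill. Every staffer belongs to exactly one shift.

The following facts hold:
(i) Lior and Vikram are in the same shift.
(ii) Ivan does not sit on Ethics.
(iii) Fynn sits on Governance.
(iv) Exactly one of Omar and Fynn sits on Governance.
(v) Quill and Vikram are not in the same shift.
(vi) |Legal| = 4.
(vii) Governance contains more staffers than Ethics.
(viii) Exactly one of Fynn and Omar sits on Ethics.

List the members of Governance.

Governance = {Fynn, Quill}

From (ii): Ivan ∉ Ethics.
From (iii): Fynn ∈ Governance.
(iv) (exactly one): Omar ∉ Governance.
(viii) (exactly one): Omar ∈ Ethics.
Suppose Vikram ∈ Governance: no assignment then satisfies all the clues, so Vikram ∉ Governance.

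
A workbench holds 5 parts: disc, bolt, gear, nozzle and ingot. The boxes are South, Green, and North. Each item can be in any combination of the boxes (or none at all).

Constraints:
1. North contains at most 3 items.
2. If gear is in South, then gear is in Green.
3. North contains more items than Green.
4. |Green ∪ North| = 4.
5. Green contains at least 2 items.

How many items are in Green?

2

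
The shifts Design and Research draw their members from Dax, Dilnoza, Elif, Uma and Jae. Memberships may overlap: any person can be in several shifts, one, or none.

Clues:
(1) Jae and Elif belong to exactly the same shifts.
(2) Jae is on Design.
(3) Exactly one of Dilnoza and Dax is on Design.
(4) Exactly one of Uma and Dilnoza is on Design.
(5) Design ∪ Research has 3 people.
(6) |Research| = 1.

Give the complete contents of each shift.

Design = {Dilnoza, Elif, Jae}; Research = {Dilnoza}

From (2): Jae ∈ Design.
(1): Elif matches Jae: Elif ∈ Design.
Suppose Dax ∈ Design: no assignment then satisfies all the clues, so Dax ∉ Design.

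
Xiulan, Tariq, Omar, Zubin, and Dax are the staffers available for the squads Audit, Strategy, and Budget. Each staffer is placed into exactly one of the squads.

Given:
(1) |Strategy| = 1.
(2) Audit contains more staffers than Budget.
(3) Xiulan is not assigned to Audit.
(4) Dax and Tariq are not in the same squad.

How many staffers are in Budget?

1

From (3): Xiulan ∉ Audit.
Suppose Omar ∉ Audit: no assignment then satisfies all the clues, so Omar ∈ Audit.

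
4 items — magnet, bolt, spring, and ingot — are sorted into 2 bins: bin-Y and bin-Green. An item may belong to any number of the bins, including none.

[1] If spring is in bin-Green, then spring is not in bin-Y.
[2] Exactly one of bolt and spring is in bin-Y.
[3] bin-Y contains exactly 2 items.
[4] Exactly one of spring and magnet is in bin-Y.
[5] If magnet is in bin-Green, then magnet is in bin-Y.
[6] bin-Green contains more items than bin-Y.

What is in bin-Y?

bin-Y = {bolt, magnet}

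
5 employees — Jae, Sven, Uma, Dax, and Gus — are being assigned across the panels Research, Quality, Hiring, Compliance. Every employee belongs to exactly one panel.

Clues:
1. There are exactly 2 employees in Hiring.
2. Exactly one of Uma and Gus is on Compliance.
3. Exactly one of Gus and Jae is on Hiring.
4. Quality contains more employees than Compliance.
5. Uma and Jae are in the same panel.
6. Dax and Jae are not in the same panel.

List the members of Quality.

Quality = {Dax, Sven}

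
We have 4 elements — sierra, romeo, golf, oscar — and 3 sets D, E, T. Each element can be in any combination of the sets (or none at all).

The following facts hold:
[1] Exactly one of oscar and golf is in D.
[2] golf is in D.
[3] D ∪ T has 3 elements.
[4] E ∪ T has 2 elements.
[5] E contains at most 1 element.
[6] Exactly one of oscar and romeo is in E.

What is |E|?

1

From (2): golf ∈ D.
(1) (exactly one): oscar ∉ D.
Suppose sierra ∈ E: no assignment then satisfies all the clues, so sierra ∉ E.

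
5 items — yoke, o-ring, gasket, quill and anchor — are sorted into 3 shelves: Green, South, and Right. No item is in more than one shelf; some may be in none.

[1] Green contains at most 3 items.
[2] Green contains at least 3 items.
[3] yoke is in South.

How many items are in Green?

3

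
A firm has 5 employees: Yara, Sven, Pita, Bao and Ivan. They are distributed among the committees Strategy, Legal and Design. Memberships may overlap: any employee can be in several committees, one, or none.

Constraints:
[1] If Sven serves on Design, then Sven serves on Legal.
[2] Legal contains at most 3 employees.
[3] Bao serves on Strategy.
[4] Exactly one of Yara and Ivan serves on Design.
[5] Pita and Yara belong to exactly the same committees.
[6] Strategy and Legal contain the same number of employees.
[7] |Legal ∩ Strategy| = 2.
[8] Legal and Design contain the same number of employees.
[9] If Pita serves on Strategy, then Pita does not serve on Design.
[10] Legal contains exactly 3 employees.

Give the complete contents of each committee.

From (3): Bao ∈ Strategy.
Suppose Yara ∉ Strategy: no assignment then satisfies all the clues, so Yara ∈ Strategy.

Strategy = {Bao, Pita, Yara}; Legal = {Pita, Sven, Yara}; Design = {Bao, Ivan, Sven}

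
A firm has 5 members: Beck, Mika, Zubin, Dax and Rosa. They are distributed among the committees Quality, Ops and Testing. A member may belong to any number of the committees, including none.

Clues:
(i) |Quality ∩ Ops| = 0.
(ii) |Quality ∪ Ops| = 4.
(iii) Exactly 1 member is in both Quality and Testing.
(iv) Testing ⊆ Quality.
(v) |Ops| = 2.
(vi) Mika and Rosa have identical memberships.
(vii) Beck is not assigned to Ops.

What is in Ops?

Ops = {Mika, Rosa}

From (vii): Beck ∉ Ops.
Suppose Mika ∉ Ops: no assignment then satisfies all the clues, so Mika ∈ Ops.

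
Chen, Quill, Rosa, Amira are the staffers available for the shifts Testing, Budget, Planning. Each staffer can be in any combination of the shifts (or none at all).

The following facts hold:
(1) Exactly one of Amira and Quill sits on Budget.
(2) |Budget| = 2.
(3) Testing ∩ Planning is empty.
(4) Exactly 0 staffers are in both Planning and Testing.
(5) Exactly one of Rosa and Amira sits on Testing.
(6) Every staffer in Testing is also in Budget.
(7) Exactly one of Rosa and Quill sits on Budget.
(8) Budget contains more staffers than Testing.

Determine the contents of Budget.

Budget = {Amira, Rosa}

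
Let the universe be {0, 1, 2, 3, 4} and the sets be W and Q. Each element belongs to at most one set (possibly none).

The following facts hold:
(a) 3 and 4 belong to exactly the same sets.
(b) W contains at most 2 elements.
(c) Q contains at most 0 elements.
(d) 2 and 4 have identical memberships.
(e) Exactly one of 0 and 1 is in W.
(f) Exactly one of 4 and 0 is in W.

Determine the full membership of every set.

(c): Q already has 0, so the rest are out.
Suppose 0 ∉ W: no assignment then satisfies all the clues, so 0 ∈ W.

W = {0}; Q = {}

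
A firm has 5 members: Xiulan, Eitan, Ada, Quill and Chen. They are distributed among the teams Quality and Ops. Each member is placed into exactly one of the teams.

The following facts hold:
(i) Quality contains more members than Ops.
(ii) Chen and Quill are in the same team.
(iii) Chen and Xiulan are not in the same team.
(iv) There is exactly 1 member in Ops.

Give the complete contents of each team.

Quality = {Ada, Chen, Eitan, Quill}; Ops = {Xiulan}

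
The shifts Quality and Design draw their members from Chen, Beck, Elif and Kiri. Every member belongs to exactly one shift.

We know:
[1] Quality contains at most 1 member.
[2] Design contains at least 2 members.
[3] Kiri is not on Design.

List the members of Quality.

From (3): Kiri ∉ Design.
Only one shift left: Kiri ∈ Quality.
(1): Quality already has 1, so the rest are out.
Only one shift left: Chen ∈ Design.
Only one shift left: Beck ∈ Design.
Only one shift left: Elif ∈ Design.

Quality = {Kiri}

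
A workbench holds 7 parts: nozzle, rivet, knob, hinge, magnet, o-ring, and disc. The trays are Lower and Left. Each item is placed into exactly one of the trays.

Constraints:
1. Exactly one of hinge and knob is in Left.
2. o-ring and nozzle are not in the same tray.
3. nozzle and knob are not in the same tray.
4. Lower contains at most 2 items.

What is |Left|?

5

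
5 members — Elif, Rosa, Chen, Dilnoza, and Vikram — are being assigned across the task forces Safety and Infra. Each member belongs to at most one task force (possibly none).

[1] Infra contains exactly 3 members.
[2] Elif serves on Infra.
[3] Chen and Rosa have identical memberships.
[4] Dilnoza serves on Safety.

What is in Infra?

Infra = {Chen, Elif, Rosa}

From (2): Elif ∈ Infra.
From (4): Dilnoza ∈ Safety.
Suppose Rosa ∉ Infra: no assignment then satisfies all the clues, so Rosa ∈ Infra.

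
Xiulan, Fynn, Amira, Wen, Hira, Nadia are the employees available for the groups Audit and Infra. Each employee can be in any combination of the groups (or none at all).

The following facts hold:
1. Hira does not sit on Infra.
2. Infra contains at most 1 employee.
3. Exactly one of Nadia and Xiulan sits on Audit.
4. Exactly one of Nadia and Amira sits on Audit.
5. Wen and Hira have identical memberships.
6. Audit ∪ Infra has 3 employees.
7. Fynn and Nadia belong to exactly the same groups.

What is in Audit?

Audit = {Fynn, Nadia}

From (1): Hira ∉ Infra.
(5): Wen matches Hira: Wen ∉ Infra.
Suppose Xiulan ∈ Audit: no assignment then satisfies all the clues, so Xiulan ∉ Audit.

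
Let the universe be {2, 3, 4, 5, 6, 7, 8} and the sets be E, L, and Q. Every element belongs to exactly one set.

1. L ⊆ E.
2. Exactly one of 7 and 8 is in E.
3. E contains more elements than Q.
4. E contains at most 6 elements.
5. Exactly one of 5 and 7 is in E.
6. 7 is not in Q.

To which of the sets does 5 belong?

From (6): 7 ∉ Q.
Suppose 5 ∈ E: no assignment then satisfies all the clues, so 5 ∉ E.

5: Q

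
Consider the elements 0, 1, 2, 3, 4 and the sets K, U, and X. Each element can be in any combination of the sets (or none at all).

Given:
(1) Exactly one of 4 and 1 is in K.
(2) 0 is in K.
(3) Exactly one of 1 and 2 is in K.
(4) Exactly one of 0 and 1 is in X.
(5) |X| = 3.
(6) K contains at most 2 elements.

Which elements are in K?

K = {0, 1}

From (2): 0 ∈ K.
Suppose 1 ∉ K: no assignment then satisfies all the clues, so 1 ∈ K.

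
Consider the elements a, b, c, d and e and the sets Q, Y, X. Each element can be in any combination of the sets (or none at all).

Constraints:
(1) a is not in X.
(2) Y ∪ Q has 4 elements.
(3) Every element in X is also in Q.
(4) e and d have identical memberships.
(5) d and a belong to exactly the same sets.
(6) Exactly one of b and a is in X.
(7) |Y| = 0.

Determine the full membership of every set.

Q = {a, b, d, e}; Y = {}; X = {b}

From (1): a ∉ X.
(5): d matches a: d ∉ X.
(6) (exactly one): b ∈ X.
(7): Y already has 0, so the rest are out.
(3) with b ∈ X: b ∈ Q.
(4): e matches d: e ∉ X.
Suppose a ∉ Q: no assignment then satisfies all the clues, so a ∈ Q.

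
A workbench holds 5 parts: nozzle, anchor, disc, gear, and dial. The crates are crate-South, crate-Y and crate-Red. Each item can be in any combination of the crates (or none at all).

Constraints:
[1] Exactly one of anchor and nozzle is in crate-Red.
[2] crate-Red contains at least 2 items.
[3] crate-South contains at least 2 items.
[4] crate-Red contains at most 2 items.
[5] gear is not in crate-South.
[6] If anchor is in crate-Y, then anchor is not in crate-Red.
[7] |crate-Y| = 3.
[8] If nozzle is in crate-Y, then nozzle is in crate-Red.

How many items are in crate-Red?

2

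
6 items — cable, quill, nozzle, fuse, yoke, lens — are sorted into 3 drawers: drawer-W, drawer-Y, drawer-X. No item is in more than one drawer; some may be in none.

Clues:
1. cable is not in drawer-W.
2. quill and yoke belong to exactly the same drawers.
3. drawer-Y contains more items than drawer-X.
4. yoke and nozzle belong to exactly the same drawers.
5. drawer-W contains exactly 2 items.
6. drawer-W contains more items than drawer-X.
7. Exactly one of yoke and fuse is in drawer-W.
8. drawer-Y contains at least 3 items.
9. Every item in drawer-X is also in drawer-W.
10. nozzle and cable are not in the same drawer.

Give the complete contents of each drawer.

drawer-W = {fuse, lens}; drawer-Y = {nozzle, quill, yoke}; drawer-X = {}

From (1): cable ∉ drawer-W.
(9) contrapositive: cable ∉ drawer-X.
Suppose cable ∈ drawer-Y: no assignment then satisfies all the clues, so cable ∉ drawer-Y.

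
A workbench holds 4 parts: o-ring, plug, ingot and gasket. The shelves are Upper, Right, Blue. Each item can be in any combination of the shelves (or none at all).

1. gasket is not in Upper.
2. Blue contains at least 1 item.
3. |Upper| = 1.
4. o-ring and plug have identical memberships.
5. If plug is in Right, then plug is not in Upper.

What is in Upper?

Upper = {ingot}

From (1): gasket ∉ Upper.
Suppose o-ring ∈ Upper: no assignment then satisfies all the clues, so o-ring ∉ Upper.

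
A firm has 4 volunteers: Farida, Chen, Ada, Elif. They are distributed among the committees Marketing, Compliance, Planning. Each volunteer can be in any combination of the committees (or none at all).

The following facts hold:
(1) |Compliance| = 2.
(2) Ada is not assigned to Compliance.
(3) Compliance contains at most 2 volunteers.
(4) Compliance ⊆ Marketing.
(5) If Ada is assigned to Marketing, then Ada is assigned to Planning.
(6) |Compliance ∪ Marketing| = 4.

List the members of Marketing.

Marketing = {Ada, Chen, Elif, Farida}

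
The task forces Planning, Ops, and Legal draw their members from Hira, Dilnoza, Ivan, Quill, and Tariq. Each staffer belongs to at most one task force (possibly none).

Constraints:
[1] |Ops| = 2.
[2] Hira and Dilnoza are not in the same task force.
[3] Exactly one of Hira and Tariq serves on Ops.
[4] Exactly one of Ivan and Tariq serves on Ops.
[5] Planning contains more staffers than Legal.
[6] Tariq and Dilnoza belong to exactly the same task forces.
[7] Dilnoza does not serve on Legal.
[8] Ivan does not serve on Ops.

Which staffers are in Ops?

Ops = {Dilnoza, Tariq}

From (7): Dilnoza ∉ Legal.
From (8): Ivan ∉ Ops.
(4) (exactly one): Tariq ∈ Ops.
(6): Dilnoza matches Tariq: Dilnoza ∉ Planning.
(6): Dilnoza matches Tariq: Dilnoza ∈ Ops.
(1): Ops already has 2, so the rest are out.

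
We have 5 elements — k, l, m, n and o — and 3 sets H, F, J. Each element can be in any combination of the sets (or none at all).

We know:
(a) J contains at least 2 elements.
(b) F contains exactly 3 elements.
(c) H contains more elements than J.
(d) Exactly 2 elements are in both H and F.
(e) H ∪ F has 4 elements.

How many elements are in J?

2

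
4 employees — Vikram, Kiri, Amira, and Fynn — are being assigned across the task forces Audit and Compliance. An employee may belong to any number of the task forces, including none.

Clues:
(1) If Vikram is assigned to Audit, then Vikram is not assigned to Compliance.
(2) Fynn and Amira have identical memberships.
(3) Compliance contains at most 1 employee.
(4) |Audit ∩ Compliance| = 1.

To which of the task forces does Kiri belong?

Kiri: Audit, Compliance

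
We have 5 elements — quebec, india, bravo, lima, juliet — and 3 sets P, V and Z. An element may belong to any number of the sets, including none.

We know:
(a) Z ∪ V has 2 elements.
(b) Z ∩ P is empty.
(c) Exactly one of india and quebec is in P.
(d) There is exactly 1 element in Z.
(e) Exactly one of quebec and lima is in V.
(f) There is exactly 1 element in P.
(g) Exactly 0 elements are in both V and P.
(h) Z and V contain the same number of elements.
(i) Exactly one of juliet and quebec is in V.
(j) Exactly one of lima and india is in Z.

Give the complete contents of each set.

P = {india}; V = {quebec}; Z = {lima}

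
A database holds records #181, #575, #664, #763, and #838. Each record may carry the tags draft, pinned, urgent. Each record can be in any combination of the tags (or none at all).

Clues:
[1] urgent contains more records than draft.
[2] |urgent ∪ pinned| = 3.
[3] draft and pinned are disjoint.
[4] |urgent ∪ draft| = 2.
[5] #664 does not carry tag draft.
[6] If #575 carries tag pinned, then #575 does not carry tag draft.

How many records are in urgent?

2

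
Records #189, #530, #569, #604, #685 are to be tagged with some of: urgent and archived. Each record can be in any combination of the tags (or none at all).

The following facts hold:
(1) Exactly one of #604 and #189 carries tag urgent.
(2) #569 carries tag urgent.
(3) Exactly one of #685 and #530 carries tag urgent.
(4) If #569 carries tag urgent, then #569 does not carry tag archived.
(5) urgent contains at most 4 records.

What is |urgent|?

From (2): #569 ∈ urgent.
(4): #569 ∉ archived.

3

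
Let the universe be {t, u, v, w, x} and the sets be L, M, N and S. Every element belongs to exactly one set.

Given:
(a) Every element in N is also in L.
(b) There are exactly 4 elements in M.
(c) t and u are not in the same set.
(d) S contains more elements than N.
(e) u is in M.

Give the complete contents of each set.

L = {}; M = {u, v, w, x}; N = {}; S = {t}

From (e): u ∈ M.
(c): t ∉ M.
(b): only 4 candidates remain for M, so all are in.
Suppose t ∈ L: no assignment then satisfies all the clues, so t ∉ L.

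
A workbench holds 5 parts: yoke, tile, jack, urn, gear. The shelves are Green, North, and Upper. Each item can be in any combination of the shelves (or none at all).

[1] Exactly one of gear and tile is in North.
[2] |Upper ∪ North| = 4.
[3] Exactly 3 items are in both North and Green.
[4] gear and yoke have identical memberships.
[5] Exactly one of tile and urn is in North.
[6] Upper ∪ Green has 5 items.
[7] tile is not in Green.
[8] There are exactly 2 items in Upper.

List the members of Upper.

Upper = {tile, urn}

From (7): tile ∉ Green.
Suppose yoke ∈ Upper: no assignment then satisfies all the clues, so yoke ∉ Upper.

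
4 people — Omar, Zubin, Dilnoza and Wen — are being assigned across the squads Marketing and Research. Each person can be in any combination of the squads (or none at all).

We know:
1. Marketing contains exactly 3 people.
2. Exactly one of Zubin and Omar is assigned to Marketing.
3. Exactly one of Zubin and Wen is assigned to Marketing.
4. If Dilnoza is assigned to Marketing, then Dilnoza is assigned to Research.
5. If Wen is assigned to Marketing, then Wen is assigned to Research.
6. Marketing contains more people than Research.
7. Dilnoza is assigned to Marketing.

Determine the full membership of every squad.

Marketing = {Dilnoza, Omar, Wen}; Research = {Dilnoza, Wen}

From (7): Dilnoza ∈ Marketing.
(4): Dilnoza ∈ Research.
Suppose Omar ∉ Marketing: no assignment then satisfies all the clues, so Omar ∈ Marketing.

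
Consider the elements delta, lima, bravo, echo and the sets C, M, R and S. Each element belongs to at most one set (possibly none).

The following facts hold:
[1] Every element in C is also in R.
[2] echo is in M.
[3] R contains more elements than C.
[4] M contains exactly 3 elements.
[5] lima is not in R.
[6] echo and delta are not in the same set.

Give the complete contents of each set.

C = {}; M = {bravo, echo, lima}; R = {delta}; S = {}

From (2): echo ∈ M.
From (5): lima ∉ R.
(1) contrapositive: lima ∉ C.
(6): delta ∉ M.
(4): only 3 candidates remain for M, so all are in.
Suppose delta ∈ C: no assignment then satisfies all the clues, so delta ∉ C.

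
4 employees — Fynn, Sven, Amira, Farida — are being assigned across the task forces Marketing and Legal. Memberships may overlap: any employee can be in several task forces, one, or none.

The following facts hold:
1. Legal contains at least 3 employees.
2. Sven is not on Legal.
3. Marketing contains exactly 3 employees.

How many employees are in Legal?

From (2): Sven ∉ Legal.
(1): only 3 candidates remain for Legal, so all are in.

3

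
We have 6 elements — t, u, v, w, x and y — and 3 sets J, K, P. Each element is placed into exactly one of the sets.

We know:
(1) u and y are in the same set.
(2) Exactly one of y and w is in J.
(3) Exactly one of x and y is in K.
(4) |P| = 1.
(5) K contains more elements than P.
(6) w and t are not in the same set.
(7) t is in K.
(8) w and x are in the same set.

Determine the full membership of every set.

J = {w, x}; K = {t, u, y}; P = {v}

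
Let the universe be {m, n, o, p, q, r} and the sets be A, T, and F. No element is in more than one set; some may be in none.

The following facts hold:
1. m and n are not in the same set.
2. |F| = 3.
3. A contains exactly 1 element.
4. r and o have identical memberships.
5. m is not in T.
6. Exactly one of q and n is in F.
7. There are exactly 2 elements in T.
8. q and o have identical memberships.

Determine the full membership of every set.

A = {m}; T = {n, p}; F = {o, q, r}

From (5): m ∉ T.
Suppose m ∉ A: no assignment then satisfies all the clues, so m ∈ A.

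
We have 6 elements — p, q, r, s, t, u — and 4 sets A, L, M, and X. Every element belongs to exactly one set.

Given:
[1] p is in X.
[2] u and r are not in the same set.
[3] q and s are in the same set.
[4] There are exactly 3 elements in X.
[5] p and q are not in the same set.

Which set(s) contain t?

t: X

From (1): p ∈ X.
(5): q ∉ X.
(3): s matches q: s ∉ X.
Suppose t ∈ A: no assignment then satisfies all the clues, so t ∉ A.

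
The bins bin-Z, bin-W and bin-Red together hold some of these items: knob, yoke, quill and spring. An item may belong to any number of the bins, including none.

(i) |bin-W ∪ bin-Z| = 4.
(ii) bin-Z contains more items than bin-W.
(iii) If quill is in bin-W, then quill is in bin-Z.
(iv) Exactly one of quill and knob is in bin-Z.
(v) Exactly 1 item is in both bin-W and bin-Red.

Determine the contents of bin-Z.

bin-Z = {quill, spring, yoke}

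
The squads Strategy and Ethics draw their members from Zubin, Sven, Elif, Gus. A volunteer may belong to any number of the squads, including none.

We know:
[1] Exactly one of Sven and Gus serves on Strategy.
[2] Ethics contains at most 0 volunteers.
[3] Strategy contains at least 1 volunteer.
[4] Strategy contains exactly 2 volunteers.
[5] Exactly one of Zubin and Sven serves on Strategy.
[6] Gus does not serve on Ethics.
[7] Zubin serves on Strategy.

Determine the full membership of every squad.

Strategy = {Gus, Zubin}; Ethics = {}

From (6): Gus ∉ Ethics.
From (7): Zubin ∈ Strategy.
(2): Ethics already has 0, so the rest are out.
(5) (exactly one): Sven ∉ Strategy.
(1) (exactly one): Gus ∈ Strategy.
(4): Strategy already has 2, so the rest are out.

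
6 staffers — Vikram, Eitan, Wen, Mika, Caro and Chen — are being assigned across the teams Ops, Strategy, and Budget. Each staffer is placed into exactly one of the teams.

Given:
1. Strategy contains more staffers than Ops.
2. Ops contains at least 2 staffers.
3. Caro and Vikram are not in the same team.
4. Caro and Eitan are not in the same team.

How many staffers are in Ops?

2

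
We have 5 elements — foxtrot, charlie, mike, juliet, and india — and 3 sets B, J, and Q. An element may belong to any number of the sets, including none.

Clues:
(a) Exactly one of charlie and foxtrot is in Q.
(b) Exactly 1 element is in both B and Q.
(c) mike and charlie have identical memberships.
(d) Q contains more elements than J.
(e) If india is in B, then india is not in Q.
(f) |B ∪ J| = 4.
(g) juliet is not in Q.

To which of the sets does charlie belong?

charlie: B

From (g): juliet ∉ Q.
Suppose charlie ∉ B: no assignment then satisfies all the clues, so charlie ∈ B.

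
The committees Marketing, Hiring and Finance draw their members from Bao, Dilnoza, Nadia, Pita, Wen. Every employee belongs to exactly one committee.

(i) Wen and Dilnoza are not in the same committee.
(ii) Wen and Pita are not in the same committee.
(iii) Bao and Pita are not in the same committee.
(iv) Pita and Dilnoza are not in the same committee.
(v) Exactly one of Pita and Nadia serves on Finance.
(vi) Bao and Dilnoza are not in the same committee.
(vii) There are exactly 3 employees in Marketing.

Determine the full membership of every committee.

Marketing = {Bao, Nadia, Wen}; Hiring = {Dilnoza}; Finance = {Pita}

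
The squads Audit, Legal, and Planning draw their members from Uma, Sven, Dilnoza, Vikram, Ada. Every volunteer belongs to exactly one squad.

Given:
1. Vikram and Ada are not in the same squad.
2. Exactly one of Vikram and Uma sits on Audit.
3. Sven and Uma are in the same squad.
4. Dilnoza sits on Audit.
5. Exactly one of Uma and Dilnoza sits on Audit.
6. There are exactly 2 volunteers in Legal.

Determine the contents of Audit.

Audit = {Dilnoza, Vikram}

From (4): Dilnoza ∈ Audit.
(5) (exactly one): Uma ∉ Audit.
(2) (exactly one): Vikram ∈ Audit.
(3): Sven matches Uma: Sven ∉ Audit.
(1): Ada ∉ Audit.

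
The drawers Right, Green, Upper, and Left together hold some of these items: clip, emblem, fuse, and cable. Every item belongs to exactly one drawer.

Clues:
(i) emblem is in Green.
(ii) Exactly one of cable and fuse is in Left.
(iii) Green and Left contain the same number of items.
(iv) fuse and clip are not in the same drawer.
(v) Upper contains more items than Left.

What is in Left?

Left = {fuse}

From (i): emblem ∈ Green.
Suppose clip ∈ Left: no assignment then satisfies all the clues, so clip ∉ Left.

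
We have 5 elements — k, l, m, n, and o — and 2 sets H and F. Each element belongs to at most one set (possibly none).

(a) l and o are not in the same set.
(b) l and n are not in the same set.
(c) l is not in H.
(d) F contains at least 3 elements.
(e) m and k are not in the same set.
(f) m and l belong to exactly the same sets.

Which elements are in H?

From (c): l ∉ H.
(f): m matches l: m ∉ H.
Suppose k ∈ H: no assignment then satisfies all the clues, so k ∉ H.

H = {}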